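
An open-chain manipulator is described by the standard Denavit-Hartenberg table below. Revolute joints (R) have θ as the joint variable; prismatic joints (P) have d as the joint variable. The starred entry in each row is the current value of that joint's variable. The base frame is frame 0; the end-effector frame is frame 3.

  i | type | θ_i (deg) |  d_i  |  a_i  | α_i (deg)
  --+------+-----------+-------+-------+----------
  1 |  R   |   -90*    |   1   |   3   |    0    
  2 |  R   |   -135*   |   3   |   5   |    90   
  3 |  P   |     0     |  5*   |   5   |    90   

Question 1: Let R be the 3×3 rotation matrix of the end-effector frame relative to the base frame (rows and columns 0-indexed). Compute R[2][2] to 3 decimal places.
End-effector z-axis (col 2 of R) = (0.0000,0.0000,-1.0000)
R[2][2] = -1.0000

-1.000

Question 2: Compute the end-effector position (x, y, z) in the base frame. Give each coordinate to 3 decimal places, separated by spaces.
-3.536 7.607 4.000

after link 1: o_1 = (0.0000, -3.0000, 1.0000)
after link 2: o_2 = (-3.5355, 0.5355, 4.0000)
after link 3: o_3 = (-3.5355, 7.6066, 4.0000)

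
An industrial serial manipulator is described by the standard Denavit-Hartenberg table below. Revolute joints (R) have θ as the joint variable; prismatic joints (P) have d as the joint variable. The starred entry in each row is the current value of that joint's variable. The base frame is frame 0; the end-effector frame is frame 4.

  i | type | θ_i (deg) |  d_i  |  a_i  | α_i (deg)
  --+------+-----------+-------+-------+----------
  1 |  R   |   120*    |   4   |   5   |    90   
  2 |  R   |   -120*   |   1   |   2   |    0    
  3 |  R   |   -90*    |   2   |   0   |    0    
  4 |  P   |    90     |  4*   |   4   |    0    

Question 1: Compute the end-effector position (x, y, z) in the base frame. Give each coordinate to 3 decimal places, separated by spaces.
5.062 5.232 -1.196

after link 1: o_1 = (-2.5000, 4.3301, 4.0000)
after link 2: o_2 = (-1.1340, 3.9641, 2.2679)
after link 3: o_3 = (0.5981, 4.9641, 2.2679)
after link 4: o_4 = (5.0622, 5.2321, -1.1962)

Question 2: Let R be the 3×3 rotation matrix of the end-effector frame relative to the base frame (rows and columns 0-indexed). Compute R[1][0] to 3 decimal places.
End-effector x-axis (col 0 of R) = (0.2500,-0.4330,-0.8660)
R[1][0] = -0.4330

-0.433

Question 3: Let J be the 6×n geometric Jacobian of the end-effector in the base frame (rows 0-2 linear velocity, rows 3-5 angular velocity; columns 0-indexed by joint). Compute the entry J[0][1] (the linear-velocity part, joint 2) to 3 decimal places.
axis z_1 = (0.8660,0.5000,0.0000); lever o_n−o_1 = (7.5622,0.9019,-5.1962)
cross product → J_v[:, 1] = (-2.5981,4.5000,-3.0000)
J_ω[:, 1] = z_1
entry J[0][1] = -2.5981

-2.598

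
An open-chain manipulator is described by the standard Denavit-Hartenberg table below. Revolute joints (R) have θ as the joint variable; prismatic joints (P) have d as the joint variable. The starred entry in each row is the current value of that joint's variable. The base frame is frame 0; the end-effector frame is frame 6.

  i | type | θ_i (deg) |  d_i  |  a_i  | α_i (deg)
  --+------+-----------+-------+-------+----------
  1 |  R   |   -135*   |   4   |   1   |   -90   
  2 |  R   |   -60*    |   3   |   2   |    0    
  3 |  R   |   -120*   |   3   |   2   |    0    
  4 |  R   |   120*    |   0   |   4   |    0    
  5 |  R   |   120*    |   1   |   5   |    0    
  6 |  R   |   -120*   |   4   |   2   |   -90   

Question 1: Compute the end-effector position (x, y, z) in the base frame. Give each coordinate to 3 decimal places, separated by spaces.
3.889 -11.667 6.598

after link 1: o_1 = (-0.7071, -0.7071, 4.0000)
after link 2: o_2 = (0.7071, -3.5355, 5.7321)
after link 3: o_3 = (4.2426, -4.2426, 5.7321)
after link 4: o_4 = (2.8284, -5.6569, 9.1962)
after link 5: o_5 = (1.7678, -8.1317, 4.8660)
after link 6: o_6 = (3.8891, -11.6673, 6.5981)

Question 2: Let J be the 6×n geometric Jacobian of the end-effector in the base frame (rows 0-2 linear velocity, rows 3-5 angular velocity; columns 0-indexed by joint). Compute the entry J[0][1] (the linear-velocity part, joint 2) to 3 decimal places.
axis z_1 = (0.7071,-0.7071,0.0000); lever o_n−o_1 = (4.5962,-10.9602,2.5981)
cross product → J_v[:, 1] = (-1.8371,-1.8371,-4.5000)
J_ω[:, 1] = z_1
entry J[0][1] = -1.8371

-1.837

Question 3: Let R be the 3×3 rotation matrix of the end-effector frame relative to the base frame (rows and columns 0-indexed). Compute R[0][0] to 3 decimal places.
-0.354

End-effector x-axis (col 0 of R) = (-0.3536,-0.3536,0.8660)
R[0][0] = -0.3536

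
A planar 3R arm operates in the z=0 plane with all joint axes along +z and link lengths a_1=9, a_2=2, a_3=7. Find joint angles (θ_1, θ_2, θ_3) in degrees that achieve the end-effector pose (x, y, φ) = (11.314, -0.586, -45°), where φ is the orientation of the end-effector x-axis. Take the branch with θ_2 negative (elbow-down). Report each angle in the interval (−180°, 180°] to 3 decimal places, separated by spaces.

44.998 -134.996 44.998

wrist centre = target − a_3·(cos φ, sin φ) = (6.3643, 4.3637)
cos θ_2 = (59.5460−9²−2²)/(2·9·2) = -0.7071; θ_2 = -134.9958° (elbow-down)
β = atan2(4.3637,6.3643) = 34.4371°; ψ = atan2(-1.4143,7.5859) = -10.5610°
θ_1 = β − ψ = 44.9981°
θ_3 = φ − θ_1 − θ_2 = 44.9978° (wrapped to (-180°,180°])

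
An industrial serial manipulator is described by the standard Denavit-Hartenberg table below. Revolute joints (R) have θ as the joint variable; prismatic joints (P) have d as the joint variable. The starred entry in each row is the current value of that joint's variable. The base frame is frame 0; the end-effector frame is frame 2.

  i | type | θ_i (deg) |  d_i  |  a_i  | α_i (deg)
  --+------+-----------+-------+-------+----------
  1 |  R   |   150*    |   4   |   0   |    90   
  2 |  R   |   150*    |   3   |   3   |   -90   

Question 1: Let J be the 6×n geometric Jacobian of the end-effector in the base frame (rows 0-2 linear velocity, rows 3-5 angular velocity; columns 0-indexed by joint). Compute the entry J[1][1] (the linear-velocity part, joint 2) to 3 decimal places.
-0.750

axis z_1 = (0.5000,0.8660,0.0000); lever o_n−o_1 = (3.7500,1.2990,1.5000)
cross product → J_v[:, 1] = (1.2990,-0.7500,-2.5981)
J_ω[:, 1] = z_1
entry J[1][1] = -0.7500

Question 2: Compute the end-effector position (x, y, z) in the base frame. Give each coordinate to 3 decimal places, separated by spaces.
after link 1: o_1 = (0.0000, 0.0000, 4.0000)
after link 2: o_2 = (3.7500, 1.2990, 5.5000)

3.750 1.299 5.500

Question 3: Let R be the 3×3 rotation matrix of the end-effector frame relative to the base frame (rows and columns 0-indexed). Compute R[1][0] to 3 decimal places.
End-effector x-axis (col 0 of R) = (0.7500,-0.4330,0.5000)
R[1][0] = -0.4330

-0.433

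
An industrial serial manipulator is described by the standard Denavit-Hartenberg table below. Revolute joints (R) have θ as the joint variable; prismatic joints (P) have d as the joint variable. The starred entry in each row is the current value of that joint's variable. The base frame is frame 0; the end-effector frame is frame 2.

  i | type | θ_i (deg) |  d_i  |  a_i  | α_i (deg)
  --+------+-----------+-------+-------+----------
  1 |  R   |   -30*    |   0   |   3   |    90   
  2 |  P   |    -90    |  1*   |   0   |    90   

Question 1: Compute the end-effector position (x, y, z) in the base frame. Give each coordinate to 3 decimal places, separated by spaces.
after link 1: o_1 = (2.5981, -1.5000, 0.0000)
after link 2: o_2 = (2.0981, -2.3660, 0.0000)

2.098 -2.366 0.000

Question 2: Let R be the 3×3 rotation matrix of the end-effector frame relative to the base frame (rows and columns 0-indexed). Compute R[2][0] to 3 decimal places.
-1.000

End-effector x-axis (col 0 of R) = (0.0000,-0.0000,-1.0000)
R[2][0] = -1.0000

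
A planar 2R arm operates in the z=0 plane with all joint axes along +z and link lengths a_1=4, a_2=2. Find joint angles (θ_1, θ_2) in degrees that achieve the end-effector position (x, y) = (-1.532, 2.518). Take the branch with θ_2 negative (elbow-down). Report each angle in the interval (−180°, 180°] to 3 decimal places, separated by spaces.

149.993 -134.995

cos θ_2 = (8.6873−4²−2²)/(2·4·2) = -0.7070; θ_2 = -134.9946° (elbow-down)
β = atan2(2.5180,-1.5320) = 121.3171°; ψ = atan2(-1.4143,2.5859) = -28.6761°
θ_1 = β − ψ = 149.9932°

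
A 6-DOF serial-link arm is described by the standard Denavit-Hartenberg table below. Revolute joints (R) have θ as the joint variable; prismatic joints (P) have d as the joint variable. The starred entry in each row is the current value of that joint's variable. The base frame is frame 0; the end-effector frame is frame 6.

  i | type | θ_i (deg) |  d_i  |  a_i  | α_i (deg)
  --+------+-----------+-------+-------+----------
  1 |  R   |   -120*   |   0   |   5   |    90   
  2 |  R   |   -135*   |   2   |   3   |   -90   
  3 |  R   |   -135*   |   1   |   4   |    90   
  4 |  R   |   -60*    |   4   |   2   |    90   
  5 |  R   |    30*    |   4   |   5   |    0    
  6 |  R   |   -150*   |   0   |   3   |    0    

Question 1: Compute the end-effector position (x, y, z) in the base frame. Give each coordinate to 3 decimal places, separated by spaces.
after link 1: o_1 = (-2.5000, -4.3301, 0.0000)
after link 2: o_2 = (-3.1714, -1.4930, -2.1213)
after link 3: o_3 = (-6.9744, -2.4232, -0.8284)
after link 4: o_4 = (-5.7749, -4.5883, 2.8963)
after link 5: o_5 = (-1.7158, -2.9303, 7.5627)
after link 6: o_6 = (-2.4698, -1.6227, 4.9701)

-2.470 -1.623 4.970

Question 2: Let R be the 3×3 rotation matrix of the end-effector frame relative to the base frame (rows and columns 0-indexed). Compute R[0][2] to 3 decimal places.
0.924

End-effector z-axis (col 2 of R) = (0.9236,0.3750,-0.0795)
R[0][2] = 0.9236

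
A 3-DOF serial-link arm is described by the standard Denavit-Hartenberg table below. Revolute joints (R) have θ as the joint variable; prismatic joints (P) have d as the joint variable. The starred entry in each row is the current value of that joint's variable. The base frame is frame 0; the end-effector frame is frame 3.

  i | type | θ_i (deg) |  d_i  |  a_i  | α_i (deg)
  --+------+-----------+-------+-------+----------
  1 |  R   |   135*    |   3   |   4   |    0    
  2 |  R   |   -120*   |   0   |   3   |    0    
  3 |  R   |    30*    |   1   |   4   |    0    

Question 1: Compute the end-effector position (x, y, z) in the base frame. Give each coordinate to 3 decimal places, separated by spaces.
after link 1: o_1 = (-2.8284, 2.8284, 3.0000)
after link 2: o_2 = (0.0694, 3.6049, 3.0000)
after link 3: o_3 = (2.8978, 6.4333, 4.0000)

2.898 6.433 4.000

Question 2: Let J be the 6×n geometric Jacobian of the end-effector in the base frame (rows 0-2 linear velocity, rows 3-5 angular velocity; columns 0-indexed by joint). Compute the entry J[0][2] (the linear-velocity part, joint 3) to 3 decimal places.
axis z_2 = (0.0000,0.0000,1.0000); lever o_n−o_2 = (2.8284,2.8284,1.0000)
cross product → J_v[:, 2] = (-2.8284,2.8284,0.0000)
J_ω[:, 2] = z_2
entry J[0][2] = -2.8284

-2.828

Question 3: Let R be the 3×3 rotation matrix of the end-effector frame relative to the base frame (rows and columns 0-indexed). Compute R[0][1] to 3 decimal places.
-0.707

End-effector y-axis (col 1 of R) = (-0.7071,0.7071,0.0000)
R[0][1] = -0.7071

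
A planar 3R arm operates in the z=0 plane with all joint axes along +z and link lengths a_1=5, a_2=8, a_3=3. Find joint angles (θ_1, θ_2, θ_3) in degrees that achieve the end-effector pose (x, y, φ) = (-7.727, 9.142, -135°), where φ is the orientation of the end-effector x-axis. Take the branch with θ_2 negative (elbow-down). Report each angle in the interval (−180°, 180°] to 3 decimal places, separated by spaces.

134.994 -29.994 120.000

wrist centre = target − a_3·(cos φ, sin φ) = (-5.6057, 11.2633)
cos θ_2 = (158.2860−5²−8²)/(2·5·8) = 0.8661; θ_2 = -29.9943° (elbow-down)
β = atan2(11.2633,-5.6057) = 116.4592°; ψ = atan2(-3.9993,11.9286) = -18.5348°
θ_1 = β − ψ = 134.9940°
θ_3 = φ − θ_1 − θ_2 = 120.0003° (wrapped to (-180°,180°])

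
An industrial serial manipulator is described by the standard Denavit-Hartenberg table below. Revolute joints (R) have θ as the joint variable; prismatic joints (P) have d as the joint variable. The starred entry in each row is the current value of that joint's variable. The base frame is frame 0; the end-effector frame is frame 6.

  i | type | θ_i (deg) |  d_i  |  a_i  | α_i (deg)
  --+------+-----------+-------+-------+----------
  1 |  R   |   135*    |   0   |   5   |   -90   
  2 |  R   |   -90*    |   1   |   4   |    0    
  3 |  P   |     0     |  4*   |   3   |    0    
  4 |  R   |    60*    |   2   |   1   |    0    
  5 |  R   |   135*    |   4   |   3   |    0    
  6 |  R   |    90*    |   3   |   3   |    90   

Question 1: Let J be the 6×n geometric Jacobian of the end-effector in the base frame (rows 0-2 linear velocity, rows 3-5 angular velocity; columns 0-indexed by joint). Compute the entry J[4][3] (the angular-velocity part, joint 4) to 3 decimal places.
axis z_3 = (-0.7071,-0.7071,0.0000); lever o_n−o_3 = (-4.3783,-8.3497,-1.6213)
cross product → J_v[:, 3] = (1.1464,-1.1464,2.8082)
J_ω[:, 3] = z_3
entry J[4][3] = -0.7071

-0.707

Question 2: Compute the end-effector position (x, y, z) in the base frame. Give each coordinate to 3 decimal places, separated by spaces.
after link 1: o_1 = (-3.5355, 3.5355, 0.0000)
after link 2: o_2 = (-4.2426, 2.8284, 4.0000)
after link 3: o_3 = (-7.0711, 0.0000, 7.0000)
after link 4: o_4 = (-9.0977, -0.8018, 7.5000)
after link 5: o_5 = (-11.3770, -4.1793, 4.6022)
after link 6: o_6 = (-11.4493, -8.3497, 5.3787)

-11.449 -8.350 5.379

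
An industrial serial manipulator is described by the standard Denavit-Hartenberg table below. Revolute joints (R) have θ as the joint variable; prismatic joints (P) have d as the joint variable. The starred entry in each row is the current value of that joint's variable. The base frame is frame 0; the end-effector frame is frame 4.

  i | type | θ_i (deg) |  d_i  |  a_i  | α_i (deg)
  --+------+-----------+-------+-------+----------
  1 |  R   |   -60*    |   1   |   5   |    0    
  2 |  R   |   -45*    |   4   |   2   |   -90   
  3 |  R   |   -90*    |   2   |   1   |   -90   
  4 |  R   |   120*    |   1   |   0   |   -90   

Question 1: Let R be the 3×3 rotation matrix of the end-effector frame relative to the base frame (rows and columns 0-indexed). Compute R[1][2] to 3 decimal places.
-0.129

End-effector z-axis (col 2 of R) = (0.4830,-0.1294,-0.8660)
R[1][2] = -0.1294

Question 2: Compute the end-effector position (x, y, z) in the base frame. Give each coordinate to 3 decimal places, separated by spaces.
3.655 -7.746 6.000

after link 1: o_1 = (2.5000, -4.3301, 1.0000)
after link 2: o_2 = (1.9824, -6.2620, 5.0000)
after link 3: o_3 = (3.9142, -6.7796, 6.0000)
after link 4: o_4 = (3.6554, -7.7455, 6.0000)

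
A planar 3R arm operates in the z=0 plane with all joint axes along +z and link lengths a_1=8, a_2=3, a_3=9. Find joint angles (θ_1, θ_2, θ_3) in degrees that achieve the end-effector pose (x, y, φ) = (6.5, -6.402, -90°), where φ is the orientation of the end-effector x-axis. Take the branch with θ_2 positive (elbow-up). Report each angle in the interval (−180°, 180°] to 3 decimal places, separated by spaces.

wrist centre = target − a_3·(cos φ, sin φ) = (6.5000, 2.5980)
cos θ_2 = (48.9996−8²−3²)/(2·8·3) = -0.5000; θ_2 = 120.0005° (elbow-up)
β = atan2(2.5980,6.5000) = 21.7862°; ψ = atan2(2.5981,6.5000) = 21.7868°
θ_1 = β − ψ = -0.0005°
θ_3 = φ − θ_1 − θ_2 = 150.0000° (wrapped to (-180°,180°])

-0.001 120.001 150.000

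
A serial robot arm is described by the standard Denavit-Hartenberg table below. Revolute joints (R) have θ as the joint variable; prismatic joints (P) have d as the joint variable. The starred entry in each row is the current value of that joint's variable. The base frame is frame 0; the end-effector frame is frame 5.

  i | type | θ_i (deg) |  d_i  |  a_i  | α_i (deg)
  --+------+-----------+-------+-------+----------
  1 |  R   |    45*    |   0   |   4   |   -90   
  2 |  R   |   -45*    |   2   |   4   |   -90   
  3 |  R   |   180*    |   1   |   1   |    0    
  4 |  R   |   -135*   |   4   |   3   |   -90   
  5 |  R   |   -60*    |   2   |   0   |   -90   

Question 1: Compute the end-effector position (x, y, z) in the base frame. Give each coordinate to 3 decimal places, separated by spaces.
after link 1: o_1 = (2.8284, 2.8284, 0.0000)
after link 2: o_2 = (3.4142, 6.2426, 2.8284)
after link 3: o_3 = (3.4142, 6.2426, 1.4142)
after link 4: o_4 = (7.9749, 7.8033, 0.0858)
after link 5: o_5 = (8.2678, 6.0962, -0.9142)

8.268 6.096 -0.914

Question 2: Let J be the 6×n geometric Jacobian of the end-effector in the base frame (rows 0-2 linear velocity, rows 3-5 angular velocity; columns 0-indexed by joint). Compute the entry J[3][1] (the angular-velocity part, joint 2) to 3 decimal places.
axis z_1 = (-0.7071,0.7071,0.0000); lever o_n−o_1 = (5.4393,3.2678,-0.9142)
cross product → J_v[:, 1] = (-0.6464,-0.6464,-6.1569)
J_ω[:, 1] = z_1
entry J[3][1] = -0.7071

-0.707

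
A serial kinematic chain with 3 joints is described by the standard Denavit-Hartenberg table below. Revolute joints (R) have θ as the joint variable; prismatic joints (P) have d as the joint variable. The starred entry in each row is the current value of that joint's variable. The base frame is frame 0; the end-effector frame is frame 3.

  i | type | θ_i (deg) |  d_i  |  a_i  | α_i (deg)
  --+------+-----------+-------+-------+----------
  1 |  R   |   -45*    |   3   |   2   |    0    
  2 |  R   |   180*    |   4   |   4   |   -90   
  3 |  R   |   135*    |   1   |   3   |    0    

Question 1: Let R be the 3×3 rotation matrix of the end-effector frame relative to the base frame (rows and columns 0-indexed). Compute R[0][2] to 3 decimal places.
-0.707

End-effector z-axis (col 2 of R) = (-0.7071,-0.7071,0.0000)
R[0][2] = -0.7071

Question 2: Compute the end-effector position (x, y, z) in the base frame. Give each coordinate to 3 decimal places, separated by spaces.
after link 1: o_1 = (1.4142, -1.4142, 3.0000)
after link 2: o_2 = (-1.4142, 1.4142, 7.0000)
after link 3: o_3 = (-0.6213, -0.7929, 4.8787)

-0.621 -0.793 4.879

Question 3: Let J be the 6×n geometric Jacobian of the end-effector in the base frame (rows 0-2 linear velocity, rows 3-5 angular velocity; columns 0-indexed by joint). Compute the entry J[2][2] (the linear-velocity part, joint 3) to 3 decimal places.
axis z_2 = (-0.7071,-0.7071,0.0000); lever o_n−o_2 = (0.7929,-2.2071,-2.1213)
cross product → J_v[:, 2] = (1.5000,-1.5000,2.1213)
J_ω[:, 2] = z_2
entry J[2][2] = 2.1213

2.121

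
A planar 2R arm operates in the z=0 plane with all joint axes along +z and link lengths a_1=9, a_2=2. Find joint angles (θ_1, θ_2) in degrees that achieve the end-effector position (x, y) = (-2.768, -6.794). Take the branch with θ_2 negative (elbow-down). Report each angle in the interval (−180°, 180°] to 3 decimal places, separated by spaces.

-104.335 -150.009

cos θ_2 = (53.8203−9²−2²)/(2·9·2) = -0.8661; θ_2 = -150.0090° (elbow-down)
β = atan2(-6.7940,-2.7680) = -112.1669°; ψ = atan2(-0.9997,7.2678) = -7.8322°
θ_1 = β − ψ = -104.3347°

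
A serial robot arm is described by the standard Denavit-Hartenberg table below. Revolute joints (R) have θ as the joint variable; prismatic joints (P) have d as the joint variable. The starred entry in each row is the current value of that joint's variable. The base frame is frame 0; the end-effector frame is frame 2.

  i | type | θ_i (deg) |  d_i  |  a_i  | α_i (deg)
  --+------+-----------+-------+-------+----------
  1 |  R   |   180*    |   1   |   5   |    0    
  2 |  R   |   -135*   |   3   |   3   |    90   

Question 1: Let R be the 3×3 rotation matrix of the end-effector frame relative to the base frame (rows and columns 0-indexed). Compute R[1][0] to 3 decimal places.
0.707

End-effector x-axis (col 0 of R) = (0.7071,0.7071,0.0000)
R[1][0] = 0.7071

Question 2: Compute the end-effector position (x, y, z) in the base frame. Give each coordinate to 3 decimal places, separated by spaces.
after link 1: o_1 = (-5.0000, 0.0000, 1.0000)
after link 2: o_2 = (-2.8787, 2.1213, 4.0000)

-2.879 2.121 4.000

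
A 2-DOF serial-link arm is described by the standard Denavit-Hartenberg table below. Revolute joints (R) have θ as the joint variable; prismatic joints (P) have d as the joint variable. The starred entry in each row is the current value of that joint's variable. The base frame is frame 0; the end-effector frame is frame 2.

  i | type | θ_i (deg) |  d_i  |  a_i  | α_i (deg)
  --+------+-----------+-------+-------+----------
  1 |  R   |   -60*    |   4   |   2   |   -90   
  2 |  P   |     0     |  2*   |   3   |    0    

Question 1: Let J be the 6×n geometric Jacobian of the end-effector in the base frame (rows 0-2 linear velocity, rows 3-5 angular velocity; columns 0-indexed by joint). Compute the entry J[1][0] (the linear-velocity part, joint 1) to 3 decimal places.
4.232

axis z_0 = ẑ; lever o_n−o_0 = (4.2321,-3.3301,4.0000)
cross product → J_v[:, 0] = (3.3301,4.2321,-0.0000)
J_ω[:, 0] = z_0
entry J[1][0] = 4.2321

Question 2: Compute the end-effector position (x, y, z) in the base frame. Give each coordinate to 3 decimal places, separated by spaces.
4.232 -3.330 4.000

after link 1: o_1 = (1.0000, -1.7321, 4.0000)
after link 2: o_2 = (4.2321, -3.3301, 4.0000)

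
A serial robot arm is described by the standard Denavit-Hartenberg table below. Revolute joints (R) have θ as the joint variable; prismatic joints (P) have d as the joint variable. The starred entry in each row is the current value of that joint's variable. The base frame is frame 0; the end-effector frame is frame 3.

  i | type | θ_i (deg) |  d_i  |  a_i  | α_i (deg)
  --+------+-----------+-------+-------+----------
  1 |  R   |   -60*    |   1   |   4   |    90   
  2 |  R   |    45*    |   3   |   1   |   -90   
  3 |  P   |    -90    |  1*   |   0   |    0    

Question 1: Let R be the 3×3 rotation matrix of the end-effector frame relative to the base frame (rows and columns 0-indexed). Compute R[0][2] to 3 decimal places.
-0.354

End-effector z-axis (col 2 of R) = (-0.3536,0.6124,0.7071)
R[0][2] = -0.3536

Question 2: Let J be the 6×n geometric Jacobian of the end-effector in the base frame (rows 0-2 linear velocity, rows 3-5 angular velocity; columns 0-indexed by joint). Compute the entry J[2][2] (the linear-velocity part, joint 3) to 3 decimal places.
0.707

prismatic axis z_2 = (-0.3536,0.6124,0.7071)
J_v[:, 2] = z_2; J_ω[:, 2] = (0,0,0)
entry J[2][2] = 0.7071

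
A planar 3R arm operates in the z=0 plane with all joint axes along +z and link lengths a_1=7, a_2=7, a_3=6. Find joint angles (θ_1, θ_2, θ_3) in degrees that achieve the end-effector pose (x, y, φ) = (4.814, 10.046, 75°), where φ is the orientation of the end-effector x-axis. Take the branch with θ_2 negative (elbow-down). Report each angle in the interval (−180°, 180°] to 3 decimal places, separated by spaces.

120.004 -135.002 89.998

wrist centre = target − a_3·(cos φ, sin φ) = (3.2611, 4.2504)
cos θ_2 = (28.7010−7²−7²)/(2·7·7) = -0.7071; θ_2 = -135.0021° (elbow-down)
β = atan2(4.2504,3.2611) = 52.5034°; ψ = atan2(-4.9496,2.0501) = -67.5011°
θ_1 = β − ψ = 120.0044°
θ_3 = φ − θ_1 − θ_2 = 89.9977° (wrapped to (-180°,180°])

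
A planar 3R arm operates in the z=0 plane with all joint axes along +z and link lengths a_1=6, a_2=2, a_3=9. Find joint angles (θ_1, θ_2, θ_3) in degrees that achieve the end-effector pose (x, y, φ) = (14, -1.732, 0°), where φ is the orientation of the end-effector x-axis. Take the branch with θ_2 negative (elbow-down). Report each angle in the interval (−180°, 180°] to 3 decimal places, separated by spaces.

wrist centre = target − a_3·(cos φ, sin φ) = (5.0000, -1.7320)
cos θ_2 = (27.9998−6²−2²)/(2·6·2) = -0.5000; θ_2 = -120.0005° (elbow-down)
β = atan2(-1.7320,5.0000) = -19.1061°; ψ = atan2(-1.7320,5.0000) = -19.1066°
θ_1 = β − ψ = 0.0005°
θ_3 = φ − θ_1 − θ_2 = 120.0000° (wrapped to (-180°,180°])

0.000 -120.000 120.000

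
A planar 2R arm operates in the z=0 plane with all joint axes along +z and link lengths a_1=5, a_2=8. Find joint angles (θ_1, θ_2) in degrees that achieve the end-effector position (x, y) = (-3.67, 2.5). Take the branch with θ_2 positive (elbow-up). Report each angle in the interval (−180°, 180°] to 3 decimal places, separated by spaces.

30.003 149.999

cos θ_2 = (19.7189−5²−8²)/(2·5·8) = -0.8660; θ_2 = 149.9987° (elbow-up)
β = atan2(2.5000,-3.6700) = 145.7374°; ψ = atan2(4.0002,-1.9281) = 115.7344°
θ_1 = β − ψ = 30.0029°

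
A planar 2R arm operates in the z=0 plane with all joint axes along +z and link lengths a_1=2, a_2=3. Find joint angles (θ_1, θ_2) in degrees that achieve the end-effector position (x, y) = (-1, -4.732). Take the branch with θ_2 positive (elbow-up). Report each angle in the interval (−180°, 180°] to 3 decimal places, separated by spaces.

-120.003 30.005

cos θ_2 = (23.3918−2²−3²)/(2·2·3) = 0.8660; θ_2 = 30.0046° (elbow-up)
β = atan2(-4.7320,-1.0000) = -101.9326°; ψ = atan2(1.5002,4.5980) = 18.0703°
θ_1 = β − ψ = -120.0029°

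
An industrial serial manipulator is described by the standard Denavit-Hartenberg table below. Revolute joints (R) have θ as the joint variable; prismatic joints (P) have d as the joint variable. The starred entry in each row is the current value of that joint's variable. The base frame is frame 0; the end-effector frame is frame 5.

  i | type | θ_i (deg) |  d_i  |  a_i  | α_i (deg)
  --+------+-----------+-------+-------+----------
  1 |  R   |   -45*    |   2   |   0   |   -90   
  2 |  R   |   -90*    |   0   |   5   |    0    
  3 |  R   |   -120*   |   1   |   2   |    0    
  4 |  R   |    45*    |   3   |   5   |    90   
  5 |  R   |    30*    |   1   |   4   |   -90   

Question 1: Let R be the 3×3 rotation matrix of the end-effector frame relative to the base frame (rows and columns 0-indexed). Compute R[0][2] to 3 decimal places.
End-effector z-axis (col 2 of R) = (0.9539,0.2709,-0.1294)
R[0][2] = 0.9539

0.954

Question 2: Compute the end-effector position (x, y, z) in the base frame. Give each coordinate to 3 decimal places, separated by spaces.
after link 1: o_1 = (0.0000, 0.0000, 2.0000)
after link 2: o_2 = (0.0000, -0.0000, 7.0000)
after link 3: o_3 = (-0.5176, 1.9319, 6.0000)
after link 4: o_4 = (-1.8114, 7.4682, 7.2941)
after link 5: o_5 = (-2.9462, 11.4315, 7.2247)

-2.946 11.431 7.225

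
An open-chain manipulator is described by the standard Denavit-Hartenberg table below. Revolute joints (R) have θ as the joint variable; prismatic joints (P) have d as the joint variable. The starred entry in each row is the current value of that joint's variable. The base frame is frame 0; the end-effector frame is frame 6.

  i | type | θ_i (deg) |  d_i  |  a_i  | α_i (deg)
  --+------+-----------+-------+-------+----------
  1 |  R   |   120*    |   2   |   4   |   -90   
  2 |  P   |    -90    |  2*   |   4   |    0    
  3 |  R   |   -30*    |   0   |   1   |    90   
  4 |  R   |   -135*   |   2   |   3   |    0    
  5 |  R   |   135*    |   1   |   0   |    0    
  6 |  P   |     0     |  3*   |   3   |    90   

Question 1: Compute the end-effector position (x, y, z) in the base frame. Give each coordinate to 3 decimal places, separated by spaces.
after link 1: o_1 = (-2.0000, 3.4641, 2.0000)
after link 2: o_2 = (-3.7321, 2.4641, 6.0000)
after link 3: o_3 = (-3.4821, 2.0311, 6.8660)
after link 4: o_4 = (-1.3092, 2.5103, 4.0289)
after link 5: o_5 = (-0.8762, 1.7603, 3.5289)
after link 6: o_6 = (1.1728, -1.7887, 4.6270)

1.173 -1.789 4.627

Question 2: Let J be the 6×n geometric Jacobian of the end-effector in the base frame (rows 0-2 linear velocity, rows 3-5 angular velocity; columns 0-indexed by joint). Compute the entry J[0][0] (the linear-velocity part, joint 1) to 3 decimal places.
axis z_0 = ẑ; lever o_n−o_0 = (1.1728,-1.7887,4.6270)
cross product → J_v[:, 0] = (1.7887,1.1728,-0.0000)
J_ω[:, 0] = z_0
entry J[0][0] = 1.7887

1.789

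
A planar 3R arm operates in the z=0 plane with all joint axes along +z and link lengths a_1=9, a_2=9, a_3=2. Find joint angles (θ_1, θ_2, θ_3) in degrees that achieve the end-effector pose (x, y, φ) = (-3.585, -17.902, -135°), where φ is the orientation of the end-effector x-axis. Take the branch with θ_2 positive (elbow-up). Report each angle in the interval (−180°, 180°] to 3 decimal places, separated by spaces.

-119.998 44.996 -59.998

wrist centre = target − a_3·(cos φ, sin φ) = (-2.1708, -16.4878)
cos θ_2 = (276.5594−9²−9²)/(2·9·9) = 0.7072; θ_2 = 44.9959° (elbow-up)
β = atan2(-16.4878,-2.1708) = -97.5004°; ψ = atan2(6.3635,15.3644) = 22.4980°
θ_1 = β − ψ = -119.9984°
θ_3 = φ − θ_1 − θ_2 = -59.9975° (wrapped to (-180°,180°])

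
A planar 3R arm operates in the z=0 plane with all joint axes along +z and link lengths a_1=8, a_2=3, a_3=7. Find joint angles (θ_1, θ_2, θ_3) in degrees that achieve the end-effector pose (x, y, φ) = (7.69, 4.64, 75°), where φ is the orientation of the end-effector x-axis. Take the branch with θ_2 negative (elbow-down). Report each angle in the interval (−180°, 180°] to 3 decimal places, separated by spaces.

wrist centre = target − a_3·(cos φ, sin φ) = (5.8783, -2.1215)
cos θ_2 = (39.0547−8²−3²)/(2·8·3) = -0.7072; θ_2 = -135.0070° (elbow-down)
β = atan2(-2.1215,5.8783) = -19.8446°; ψ = atan2(-2.1211,5.8784) = -19.8405°
θ_1 = β − ψ = -0.0041°
θ_3 = φ − θ_1 − θ_2 = -149.9888° (wrapped to (-180°,180°])

-0.004 -135.007 -149.989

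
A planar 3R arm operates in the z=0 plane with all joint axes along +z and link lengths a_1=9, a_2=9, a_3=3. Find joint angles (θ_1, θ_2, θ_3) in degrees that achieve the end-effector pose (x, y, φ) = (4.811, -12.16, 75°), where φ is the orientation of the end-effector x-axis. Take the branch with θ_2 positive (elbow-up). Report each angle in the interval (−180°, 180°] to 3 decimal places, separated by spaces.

-104.998 59.994 120.004

wrist centre = target − a_3·(cos φ, sin φ) = (4.0345, -15.0578)
cos θ_2 = (243.0142−9²−9²)/(2·9·9) = 0.5001; θ_2 = 59.9942° (elbow-up)
β = atan2(-15.0578,4.0345) = -75.0006°; ψ = atan2(7.7938,13.5008) = 29.9971°
θ_1 = β − ψ = -104.9977°
θ_3 = φ − θ_1 − θ_2 = 120.0035° (wrapped to (-180°,180°])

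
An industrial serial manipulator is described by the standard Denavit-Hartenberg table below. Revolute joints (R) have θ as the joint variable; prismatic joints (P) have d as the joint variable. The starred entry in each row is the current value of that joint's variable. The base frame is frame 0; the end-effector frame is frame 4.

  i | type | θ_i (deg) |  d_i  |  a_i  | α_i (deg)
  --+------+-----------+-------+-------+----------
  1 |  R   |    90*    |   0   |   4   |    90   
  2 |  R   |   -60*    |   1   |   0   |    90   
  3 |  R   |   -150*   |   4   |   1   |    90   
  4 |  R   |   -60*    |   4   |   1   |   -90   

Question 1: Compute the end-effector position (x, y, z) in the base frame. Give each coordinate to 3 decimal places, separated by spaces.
after link 1: o_1 = (0.0000, 4.0000, 0.0000)
after link 2: o_2 = (1.0000, 4.0000, 0.0000)
after link 3: o_3 = (0.5000, 0.1029, -1.2500)
after link 4: o_4 = (3.7141, -0.3636, 1.2901)

3.714 -0.364 1.290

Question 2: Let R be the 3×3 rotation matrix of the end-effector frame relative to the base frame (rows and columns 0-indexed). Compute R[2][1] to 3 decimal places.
-0.433

End-effector y-axis (col 1 of R) = (-0.8660,0.2500,-0.4330)
R[2][1] = -0.4330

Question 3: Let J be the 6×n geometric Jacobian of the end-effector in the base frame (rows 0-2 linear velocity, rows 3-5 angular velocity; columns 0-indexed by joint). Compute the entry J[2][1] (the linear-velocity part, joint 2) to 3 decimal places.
-4.364

axis z_1 = (1.0000,-0.0000,0.0000); lever o_n−o_1 = (3.7141,-4.3636,1.2901)
cross product → J_v[:, 1] = (0.0000,-1.2901,-4.3636)
J_ω[:, 1] = z_1
entry J[2][1] = -4.3636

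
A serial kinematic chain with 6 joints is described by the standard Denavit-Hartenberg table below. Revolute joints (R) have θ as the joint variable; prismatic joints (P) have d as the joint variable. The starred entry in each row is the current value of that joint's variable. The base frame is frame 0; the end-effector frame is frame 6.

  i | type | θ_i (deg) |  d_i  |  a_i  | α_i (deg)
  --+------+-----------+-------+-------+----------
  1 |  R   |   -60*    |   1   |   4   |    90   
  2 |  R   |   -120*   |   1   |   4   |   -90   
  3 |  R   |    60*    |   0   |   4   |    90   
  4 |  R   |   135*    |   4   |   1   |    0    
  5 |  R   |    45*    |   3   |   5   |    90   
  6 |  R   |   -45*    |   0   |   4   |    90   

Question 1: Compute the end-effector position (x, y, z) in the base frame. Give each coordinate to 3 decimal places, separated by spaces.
after link 1: o_1 = (2.0000, -3.4641, 1.0000)
after link 2: o_2 = (0.1340, -2.2321, -2.4641)
after link 3: o_3 = (2.6340, 0.3660, -4.1962)
after link 4: o_4 = (-0.0999, -0.1236, -7.2435)
after link 5: o_5 = (-5.1734, -2.9962, -7.3285)
after link 6: o_6 = (-5.1041, -5.1868, -3.9824)

-5.104 -5.187 -3.982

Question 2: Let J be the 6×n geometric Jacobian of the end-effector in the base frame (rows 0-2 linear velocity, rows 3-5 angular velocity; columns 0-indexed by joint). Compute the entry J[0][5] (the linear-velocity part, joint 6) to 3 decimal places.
axis z_5 = (0.4330,-0.7500,-0.5000); lever o_n−o_5 = (0.0694,-2.1907,3.3461)
cross product → J_v[:, 5] = (-3.6049,-1.4836,-0.8966)
J_ω[:, 5] = z_5
entry J[0][5] = -3.6049

-3.605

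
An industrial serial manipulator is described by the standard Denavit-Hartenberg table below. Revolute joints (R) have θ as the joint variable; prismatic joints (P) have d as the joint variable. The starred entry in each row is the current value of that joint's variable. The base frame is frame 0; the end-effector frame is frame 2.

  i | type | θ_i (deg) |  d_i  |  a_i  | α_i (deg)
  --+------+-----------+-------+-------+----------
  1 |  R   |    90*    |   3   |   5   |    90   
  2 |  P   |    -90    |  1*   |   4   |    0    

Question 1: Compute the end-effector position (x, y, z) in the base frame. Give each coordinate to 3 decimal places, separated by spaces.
after link 1: o_1 = (0.0000, 5.0000, 3.0000)
after link 2: o_2 = (1.0000, 5.0000, -1.0000)

1.000 5.000 -1.000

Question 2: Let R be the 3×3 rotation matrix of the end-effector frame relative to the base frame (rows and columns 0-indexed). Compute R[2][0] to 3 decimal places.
End-effector x-axis (col 0 of R) = (0.0000,0.0000,-1.0000)
R[2][0] = -1.0000

-1.000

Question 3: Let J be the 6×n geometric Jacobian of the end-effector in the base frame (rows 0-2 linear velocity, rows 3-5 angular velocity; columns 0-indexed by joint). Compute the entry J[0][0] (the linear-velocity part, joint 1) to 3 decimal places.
-5.000

axis z_0 = ẑ; lever o_n−o_0 = (1.0000,5.0000,-1.0000)
cross product → J_v[:, 0] = (-5.0000,1.0000,0.0000)
J_ω[:, 0] = z_0
entry J[0][0] = -5.0000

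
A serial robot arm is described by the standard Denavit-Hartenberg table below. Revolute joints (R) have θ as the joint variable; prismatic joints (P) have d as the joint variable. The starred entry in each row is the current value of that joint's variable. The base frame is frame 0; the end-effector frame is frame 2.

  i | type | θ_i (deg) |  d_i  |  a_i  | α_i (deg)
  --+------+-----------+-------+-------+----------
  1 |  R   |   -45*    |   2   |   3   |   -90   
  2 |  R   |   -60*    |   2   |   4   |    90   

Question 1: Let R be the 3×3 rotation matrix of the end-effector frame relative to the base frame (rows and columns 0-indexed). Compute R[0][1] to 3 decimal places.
End-effector y-axis (col 1 of R) = (0.7071,0.7071,0.0000)
R[0][1] = 0.7071

0.707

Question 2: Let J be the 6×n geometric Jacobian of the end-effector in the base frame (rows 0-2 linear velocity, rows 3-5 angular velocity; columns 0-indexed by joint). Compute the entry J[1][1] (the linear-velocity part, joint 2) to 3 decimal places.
axis z_1 = (0.7071,0.7071,0.0000); lever o_n−o_1 = (2.8284,0.0000,3.4641)
cross product → J_v[:, 1] = (2.4495,-2.4495,-2.0000)
J_ω[:, 1] = z_1
entry J[1][1] = -2.4495

-2.449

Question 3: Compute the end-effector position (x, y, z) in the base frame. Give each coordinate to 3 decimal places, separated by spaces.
4.950 -2.121 5.464

after link 1: o_1 = (2.1213, -2.1213, 2.0000)
after link 2: o_2 = (4.9497, -2.1213, 5.4641)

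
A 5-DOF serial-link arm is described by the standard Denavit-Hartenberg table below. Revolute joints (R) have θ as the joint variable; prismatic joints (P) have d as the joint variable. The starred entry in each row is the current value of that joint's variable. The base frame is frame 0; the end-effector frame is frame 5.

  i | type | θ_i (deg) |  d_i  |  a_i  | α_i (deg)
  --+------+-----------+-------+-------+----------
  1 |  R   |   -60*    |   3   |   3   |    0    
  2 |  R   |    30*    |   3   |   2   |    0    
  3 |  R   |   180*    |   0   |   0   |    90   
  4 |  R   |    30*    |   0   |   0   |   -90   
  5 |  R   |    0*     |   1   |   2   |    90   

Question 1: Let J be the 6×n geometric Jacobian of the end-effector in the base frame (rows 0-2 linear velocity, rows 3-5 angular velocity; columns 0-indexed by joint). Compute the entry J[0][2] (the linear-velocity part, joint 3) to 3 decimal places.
axis z_2 = (0.0000,0.0000,1.0000); lever o_n−o_2 = (-1.0670,0.6160,1.8660)
cross product → J_v[:, 2] = (-0.6160,-1.0670,0.0000)
J_ω[:, 2] = z_2
entry J[0][2] = -0.6160

-0.616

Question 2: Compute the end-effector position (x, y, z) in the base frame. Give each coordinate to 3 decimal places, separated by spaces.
after link 1: o_1 = (1.5000, -2.5981, 3.0000)
after link 2: o_2 = (3.2321, -3.5981, 6.0000)
after link 3: o_3 = (3.2321, -3.5981, 6.0000)
after link 4: o_4 = (3.2321, -3.5981, 6.0000)
after link 5: o_5 = (2.1651, -2.9821, 7.8660)

2.165 -2.982 7.866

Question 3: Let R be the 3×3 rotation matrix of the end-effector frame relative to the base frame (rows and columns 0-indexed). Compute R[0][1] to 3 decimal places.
End-effector y-axis (col 1 of R) = (0.4330,-0.2500,0.8660)
R[0][1] = 0.4330

0.433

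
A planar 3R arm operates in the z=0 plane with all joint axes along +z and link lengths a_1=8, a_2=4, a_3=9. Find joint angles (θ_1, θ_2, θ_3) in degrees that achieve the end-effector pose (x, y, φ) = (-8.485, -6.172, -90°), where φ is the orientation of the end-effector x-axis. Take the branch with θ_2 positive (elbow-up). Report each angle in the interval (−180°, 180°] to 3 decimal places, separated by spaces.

135.001 90.006 44.993

wrist centre = target − a_3·(cos φ, sin φ) = (-8.4850, 2.8280)
cos θ_2 = (79.9928−8²−4²)/(2·8·4) = -0.0001; θ_2 = 90.0064° (elbow-up)
β = atan2(2.8280,-8.4850) = 161.5671°; ψ = atan2(4.0000,7.9996) = 26.5663°
θ_1 = β − ψ = 135.0007°
θ_3 = φ − θ_1 − θ_2 = 44.9928° (wrapped to (-180°,180°])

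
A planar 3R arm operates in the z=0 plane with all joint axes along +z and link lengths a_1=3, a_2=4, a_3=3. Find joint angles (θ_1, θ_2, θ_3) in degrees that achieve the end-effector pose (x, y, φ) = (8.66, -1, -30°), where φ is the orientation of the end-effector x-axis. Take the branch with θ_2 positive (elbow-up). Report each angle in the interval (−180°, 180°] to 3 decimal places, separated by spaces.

-30.005 60.008 -60.004

wrist centre = target − a_3·(cos φ, sin φ) = (6.0619, 0.5000)
cos θ_2 = (36.9969−3²−4²)/(2·3·4) = 0.4999; θ_2 = 60.0085° (elbow-up)
β = atan2(0.5000,6.0619) = 4.7152°; ψ = atan2(3.4644,4.9995) = 34.7201°
θ_1 = β − ψ = -30.0049°
θ_3 = φ − θ_1 − θ_2 = -60.0036° (wrapped to (-180°,180°])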